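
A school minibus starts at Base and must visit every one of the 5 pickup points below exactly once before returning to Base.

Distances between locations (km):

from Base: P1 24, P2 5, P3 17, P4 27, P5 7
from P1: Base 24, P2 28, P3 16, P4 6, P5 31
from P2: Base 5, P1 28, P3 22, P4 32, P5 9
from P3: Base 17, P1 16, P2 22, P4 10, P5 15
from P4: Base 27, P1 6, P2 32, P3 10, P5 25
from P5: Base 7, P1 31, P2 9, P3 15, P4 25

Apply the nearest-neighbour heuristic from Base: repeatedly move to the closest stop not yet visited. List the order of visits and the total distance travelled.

At Base the remaining stops are P2 5, P5 7, P3 17, P1 24, P4 27; go to P2.
At P2 the remaining stops are P5 9, P3 22, P1 28, P4 32; go to P5.
At P5 the remaining stops are P3 15, P4 25, P1 31; go to P3.
At P3 the remaining stops are P4 10, P1 16; go to P4.
At P4 the remaining stops are P1 6; go to P1.
Return P1→Base: 24.
Total = 5 + 9 + 15 + 10 + 6 + 24 = 69.

Total distance 69 km via the nearest-neighbour route Base → P2 → P5 → P3 → P4 → P1 → Base.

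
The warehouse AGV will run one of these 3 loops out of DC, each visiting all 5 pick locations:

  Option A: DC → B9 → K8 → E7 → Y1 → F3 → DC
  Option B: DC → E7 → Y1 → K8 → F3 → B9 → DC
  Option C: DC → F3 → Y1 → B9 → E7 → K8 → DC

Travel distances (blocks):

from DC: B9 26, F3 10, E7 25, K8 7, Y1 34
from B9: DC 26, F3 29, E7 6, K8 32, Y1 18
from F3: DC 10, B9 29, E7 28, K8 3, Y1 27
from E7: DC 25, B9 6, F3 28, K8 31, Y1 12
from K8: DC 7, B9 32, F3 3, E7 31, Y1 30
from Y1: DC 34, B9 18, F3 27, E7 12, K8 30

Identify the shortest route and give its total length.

Shortest is Option C, total 99 blocks.

Option A: 26 + 32 + 31 + 12 + 27 + 10 = 138
Option B: 25 + 12 + 30 + 3 + 29 + 26 = 125
Option C: 10 + 27 + 18 + 6 + 31 + 7 = 99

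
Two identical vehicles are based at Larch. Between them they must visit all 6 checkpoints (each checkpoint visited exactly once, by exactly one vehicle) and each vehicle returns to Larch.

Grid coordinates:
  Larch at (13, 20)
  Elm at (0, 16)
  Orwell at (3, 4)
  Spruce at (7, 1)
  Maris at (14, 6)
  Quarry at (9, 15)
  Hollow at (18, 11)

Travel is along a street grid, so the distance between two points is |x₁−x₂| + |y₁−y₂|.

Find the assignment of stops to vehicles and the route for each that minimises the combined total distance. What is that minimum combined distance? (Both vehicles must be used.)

92 — the smallest possible combined total.

There are 2^5 − 1 = 31 ways to divide the 6 stops into two non-empty groups. For each, the best each vehicle can do is its own shortest tour through its group:
  {Elm} + {Orwell, Spruce, Maris, Quarry, Hollow}: 34 + 68 = 102
  {Orwell} + {Elm, Spruce, Maris, Quarry, Hollow}: 52 + 76 = 128
  {Elm, Orwell} + {Spruce, Maris, Quarry, Hollow}: 58 + 60 = 118
  {Spruce} + {Elm, Orwell, Maris, Quarry, Hollow}: 50 + 70 = 120
  {Elm, Spruce} + {Orwell, Maris, Quarry, Hollow}: 64 + 62 = 126
  {Orwell, Spruce} + {Elm, Maris, Quarry, Hollow}: 58 + 64 = 122
  … (31 splits in total)
  {Quarry} + {Elm, Orwell, Spruce, Maris, Hollow}: 18 + 74 = 92  ← best
Best: vehicle 1 Larch → Quarry → Larch = 18; vehicle 2 Larch → Elm → Orwell → Spruce → Maris → Hollow → Larch = 74; combined 92.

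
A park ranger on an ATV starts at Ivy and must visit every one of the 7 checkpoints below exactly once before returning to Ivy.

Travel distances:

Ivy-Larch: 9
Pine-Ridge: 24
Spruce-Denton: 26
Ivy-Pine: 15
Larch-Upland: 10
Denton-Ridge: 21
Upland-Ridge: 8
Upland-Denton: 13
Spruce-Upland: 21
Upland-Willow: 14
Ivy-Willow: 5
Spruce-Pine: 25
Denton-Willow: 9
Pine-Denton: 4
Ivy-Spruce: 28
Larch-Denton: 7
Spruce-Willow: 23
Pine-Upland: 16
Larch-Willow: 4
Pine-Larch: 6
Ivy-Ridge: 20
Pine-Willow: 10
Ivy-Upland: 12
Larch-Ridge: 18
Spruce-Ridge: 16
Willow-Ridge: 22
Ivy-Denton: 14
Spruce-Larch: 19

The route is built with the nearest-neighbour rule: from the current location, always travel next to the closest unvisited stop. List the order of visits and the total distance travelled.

At Ivy the remaining stops are Willow 5, Larch 9, Upland 12, Denton 14, Pine 15, Ridge 20, Spruce 28; go to Willow.
At Willow the remaining stops are Larch 4, Denton 9, Pine 10, Upland 14, Ridge 22, Spruce 23; go to Larch.
At Larch the remaining stops are Pine 6, Denton 7, Upland 10, Ridge 18, Spruce 19; go to Pine.
At Pine the remaining stops are Denton 4, Upland 16, Ridge 24, Spruce 25; go to Denton.
At Denton the remaining stops are Upland 13, Ridge 21, Spruce 26; go to Upland.
At Upland the remaining stops are Ridge 8, Spruce 21; go to Ridge.
At Ridge the remaining stops are Spruce 16; go to Spruce.
Return Spruce→Ivy: 28.
Total = 5 + 4 + 6 + 4 + 13 + 8 + 16 + 28 = 84.

Nearest-neighbour total = 84; route Ivy → Willow → Larch → Pine → Denton → Upland → Ridge → Spruce → Ivy.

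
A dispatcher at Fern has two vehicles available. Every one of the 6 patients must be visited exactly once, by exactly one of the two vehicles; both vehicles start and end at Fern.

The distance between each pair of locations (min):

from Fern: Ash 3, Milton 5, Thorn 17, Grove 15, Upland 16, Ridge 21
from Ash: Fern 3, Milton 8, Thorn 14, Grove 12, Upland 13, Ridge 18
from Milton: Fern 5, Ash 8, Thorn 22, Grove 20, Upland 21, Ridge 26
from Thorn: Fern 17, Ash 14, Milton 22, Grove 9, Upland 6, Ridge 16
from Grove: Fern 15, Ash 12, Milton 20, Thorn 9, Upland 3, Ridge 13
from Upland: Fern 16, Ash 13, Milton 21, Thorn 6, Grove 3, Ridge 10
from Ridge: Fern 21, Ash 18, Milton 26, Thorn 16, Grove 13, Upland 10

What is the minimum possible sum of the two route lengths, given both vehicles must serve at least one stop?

There are 2^5 − 1 = 31 ways to divide the 6 stops into two non-empty groups. For each, the best each vehicle can do is its own shortest tour through its group:
  {Ash} + {Milton, Thorn, Grove, Upland, Ridge}: 6 + 70 = 76
  {Milton} + {Ash, Thorn, Grove, Upland, Ridge}: 10 + 60 = 70
  {Ash, Milton} + {Thorn, Grove, Upland, Ridge}: 16 + 60 = 76
  {Thorn} + {Ash, Milton, Grove, Upland, Ridge}: 34 + 59 = 93
  {Ash, Thorn} + {Milton, Grove, Upland, Ridge}: 34 + 59 = 93
  {Milton, Thorn} + {Ash, Grove, Upland, Ridge}: 44 + 49 = 93
  … (31 splits in total)
Best: vehicle 1 Fern → Milton → Fern = 10; vehicle 2 Fern → Ash → Thorn → Grove → Upland → Ridge → Fern = 60; combined 70.

Minimum combined distance: 70 min.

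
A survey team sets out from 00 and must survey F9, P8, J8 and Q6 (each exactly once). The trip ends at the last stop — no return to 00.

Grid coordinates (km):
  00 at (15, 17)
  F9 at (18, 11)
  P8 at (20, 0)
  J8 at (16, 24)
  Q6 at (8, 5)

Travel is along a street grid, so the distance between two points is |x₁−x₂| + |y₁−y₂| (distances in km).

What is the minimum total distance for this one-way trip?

There are 4! = 24 possible orderings.
00 → F9 → P8 → J8 → Q6: 9+13+28+27 = 77
00 → F9 → P8 → Q6 → J8: 9+13+17+27 = 66
00 → F9 → J8 → P8 → Q6: 9+15+28+17 = 69
00 → F9 → J8 → Q6 → P8: 9+15+27+17 = 68
00 → F9 → Q6 → P8 → J8: 9+16+17+28 = 70
00 → F9 → Q6 → J8 → P8: 9+16+27+28 = 80
00 → P8 → F9 → J8 → Q6: 22+13+15+27 = 77
00 → P8 → F9 → Q6 → J8: 22+13+16+27 = 78
00 → P8 → J8 → F9 → Q6: 22+28+15+16 = 81
00 → P8 → J8 → Q6 → F9: 22+28+27+16 = 93
00 → P8 → Q6 → F9 → J8: 22+17+16+15 = 70
00 → P8 → Q6 → J8 → F9: 22+17+27+15 = 81
00 → J8 → F9 → P8 → Q6: 8+15+13+17 = 53
00 → J8 → F9 → Q6 → P8: 8+15+16+17 = 56
… (10 more)
The minimum is 53.
One shortest path: 00 → J8 → F9 → P8 → Q6.

Minimum one-way distance = 53 km.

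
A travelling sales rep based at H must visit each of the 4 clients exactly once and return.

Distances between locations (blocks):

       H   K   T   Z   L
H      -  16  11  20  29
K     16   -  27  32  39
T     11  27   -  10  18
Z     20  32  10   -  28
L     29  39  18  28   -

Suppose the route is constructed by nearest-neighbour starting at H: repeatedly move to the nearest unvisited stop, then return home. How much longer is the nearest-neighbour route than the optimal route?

The nearest-neighbour route is 1 blocks longer than optimal.

H: T=11, K=16, Z=20, L=29 ⇒ T
T: Z=10, L=18, K=27 ⇒ Z
Z: L=28, K=32 ⇒ L
L: K=39 ⇒ K
NN route H → T → Z → L → K → H costs 104.
Optimal: H → K → L → T → Z → H costs 103 (by enumerating all 12 distinct tours).
Excess = 104 − 103 = 1.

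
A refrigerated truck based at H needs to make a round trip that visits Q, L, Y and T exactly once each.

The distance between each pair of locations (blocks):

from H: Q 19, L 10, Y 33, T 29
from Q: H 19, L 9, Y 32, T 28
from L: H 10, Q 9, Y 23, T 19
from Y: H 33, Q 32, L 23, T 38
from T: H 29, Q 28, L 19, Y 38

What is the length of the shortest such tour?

With 4 stops there are 4!/2 = 12 distinct round trips (a route and its reverse cost the same).
H→Q→L→Y→T→H: 19+9+23+38+29 = 118
H→Q→L→T→Y→H: 19+9+19+38+33 = 118
H→Q→Y→L→T→H: 19+32+23+19+29 = 122
H→Q→Y→T→L→H: 19+32+38+19+10 = 118
H→Q→T→L→Y→H: 19+28+19+23+33 = 122
H→Q→T→Y→L→H: 19+28+38+23+10 = 118
H→L→Q→Y→T→H: 10+9+32+38+29 = 118
H→L→Q→T→Y→H: 10+9+28+38+33 = 118
H→L→Y→Q→T→H: 10+23+32+28+29 = 122
H→L→T→Q→Y→H: 10+19+28+32+33 = 122
H→Y→Q→L→T→H: 33+32+9+19+29 = 122
H→Y→L→Q→T→H: 33+23+9+28+29 = 122
The minimum is 118.
One optimal route: H → Q → L → Y → T → H (or its reverse).

Shortest round trip = 118 blocks.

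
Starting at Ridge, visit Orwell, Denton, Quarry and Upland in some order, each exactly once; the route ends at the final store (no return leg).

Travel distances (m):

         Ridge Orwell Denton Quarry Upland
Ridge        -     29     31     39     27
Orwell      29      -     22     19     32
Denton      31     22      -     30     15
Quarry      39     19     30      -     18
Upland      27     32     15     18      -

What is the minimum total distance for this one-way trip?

There are 4! = 24 possible orderings.
Ridge - Orwell - Denton - Quarry - Upland: 29+22+30+18 = 99
Ridge - Orwell - Denton - Upland - Quarry: 29+22+15+18 = 84
Ridge - Orwell - Quarry - Denton - Upland: 29+19+30+15 = 93
Ridge - Orwell - Quarry - Upland - Denton: 29+19+18+15 = 81
Ridge - Orwell - Upland - Denton - Quarry: 29+32+15+30 = 106
Ridge - Orwell - Upland - Quarry - Denton: 29+32+18+30 = 109
Ridge - Denton - Orwell - Quarry - Upland: 31+22+19+18 = 90
Ridge - Denton - Orwell - Upland - Quarry: 31+22+32+18 = 103
Ridge - Denton - Quarry - Orwell - Upland: 31+30+19+32 = 112
Ridge - Denton - Quarry - Upland - Orwell: 31+30+18+32 = 111
Ridge - Denton - Upland - Orwell - Quarry: 31+15+32+19 = 97
Ridge - Denton - Upland - Quarry - Orwell: 31+15+18+19 = 83
Ridge - Quarry - Orwell - Denton - Upland: 39+19+22+15 = 95
Ridge - Quarry - Orwell - Upland - Denton: 39+19+32+15 = 105
… (10 more)
The minimum is 81.
One shortest path: Ridge → Orwell → Quarry → Upland → Denton.

Minimum one-way distance = 81 m.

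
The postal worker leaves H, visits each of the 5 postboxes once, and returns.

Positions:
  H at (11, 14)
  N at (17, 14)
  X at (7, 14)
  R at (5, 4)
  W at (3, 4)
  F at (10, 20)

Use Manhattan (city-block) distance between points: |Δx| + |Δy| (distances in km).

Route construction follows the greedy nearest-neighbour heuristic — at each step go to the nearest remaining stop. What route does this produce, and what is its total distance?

Nearest-neighbour total = 68 km; route H → X → F → N → R → W → H.

From H: distances to unvisited — X=4, N=6, F=7, R=16, W=18. Nearest is X (4).
From X: distances to unvisited — F=9, N=10, R=12, W=14. Nearest is F (9).
From F: distances to unvisited — N=13, R=21, W=23. Nearest is N (13).
From N: distances to unvisited — R=22, W=24. Nearest is R (22).
From R: distances to unvisited — W=2. Nearest is W (2).
Return W→H: 18.
Total = 4 + 9 + 13 + 22 + 2 + 18 = 68.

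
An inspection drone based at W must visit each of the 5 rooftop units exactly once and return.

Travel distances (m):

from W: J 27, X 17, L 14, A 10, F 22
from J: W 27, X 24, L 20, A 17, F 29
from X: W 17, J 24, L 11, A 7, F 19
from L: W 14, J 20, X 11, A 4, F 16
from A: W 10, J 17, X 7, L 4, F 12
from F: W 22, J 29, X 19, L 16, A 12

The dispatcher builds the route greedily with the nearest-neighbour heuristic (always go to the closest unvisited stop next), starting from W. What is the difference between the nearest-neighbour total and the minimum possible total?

W: A=10, L=14, X=17, F=22, J=27 ⇒ A
A: L=4, X=7, F=12, J=17 ⇒ L
L: X=11, F=16, J=20 ⇒ X
X: F=19, J=24 ⇒ F
F: J=29 ⇒ J
NN route W → A → L → X → F → J → W costs 100.
Optimal: W → J → L → X → A → F → W costs 99 (by enumerating all 60 distinct tours).
Excess = 100 − 99 = 1.

Excess over optimum: 1 m.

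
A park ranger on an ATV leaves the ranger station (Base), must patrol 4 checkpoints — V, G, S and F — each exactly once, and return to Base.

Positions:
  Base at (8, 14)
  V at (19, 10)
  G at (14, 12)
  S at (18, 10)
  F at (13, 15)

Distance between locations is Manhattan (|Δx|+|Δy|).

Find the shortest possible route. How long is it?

Shortest round trip = 32.

With 4 stops there are 4!/2 = 12 distinct round trips (a route and its reverse cost the same).
Base → V → G → S → F → Base: 15+7+6+10+6 = 44
Base → V → G → F → S → Base: 15+7+4+10+14 = 50
Base → V → S → G → F → Base: 15+1+6+4+6 = 32
Base → V → S → F → G → Base: 15+1+10+4+8 = 38
Base → V → F → G → S → Base: 15+11+4+6+14 = 50
Base → V → F → S → G → Base: 15+11+10+6+8 = 50
Base → G → V → S → F → Base: 8+7+1+10+6 = 32
Base → G → V → F → S → Base: 8+7+11+10+14 = 50
Base → G → S → V → F → Base: 8+6+1+11+6 = 32
Base → G → F → V → S → Base: 8+4+11+1+14 = 38
Base → S → V → G → F → Base: 14+1+7+4+6 = 32
Base → S → G → V → F → Base: 14+6+7+11+6 = 44
The minimum is 32.
One optimal route: Base → V → S → G → F → Base (or its reverse).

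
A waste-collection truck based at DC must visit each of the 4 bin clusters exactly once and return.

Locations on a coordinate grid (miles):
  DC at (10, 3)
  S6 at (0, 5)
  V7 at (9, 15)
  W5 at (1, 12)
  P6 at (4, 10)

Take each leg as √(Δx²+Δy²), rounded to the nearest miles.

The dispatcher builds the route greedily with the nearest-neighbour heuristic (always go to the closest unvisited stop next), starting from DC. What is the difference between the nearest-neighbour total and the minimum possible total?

The nearest-neighbour route is 5 miles longer than optimal.

DC: P6=9, S6=10, V7=12, W5=13 ⇒ P6
P6: W5=4, S6=6, V7=7 ⇒ W5
W5: S6=7, V7=9 ⇒ S6
S6: V7=13 ⇒ V7
NN route DC → P6 → W5 → S6 → V7 → DC costs 45.
Optimal: DC → S6 → W5 → P6 → V7 → DC costs 40 (by enumerating all 12 distinct tours).
Excess = 45 − 40 = 5.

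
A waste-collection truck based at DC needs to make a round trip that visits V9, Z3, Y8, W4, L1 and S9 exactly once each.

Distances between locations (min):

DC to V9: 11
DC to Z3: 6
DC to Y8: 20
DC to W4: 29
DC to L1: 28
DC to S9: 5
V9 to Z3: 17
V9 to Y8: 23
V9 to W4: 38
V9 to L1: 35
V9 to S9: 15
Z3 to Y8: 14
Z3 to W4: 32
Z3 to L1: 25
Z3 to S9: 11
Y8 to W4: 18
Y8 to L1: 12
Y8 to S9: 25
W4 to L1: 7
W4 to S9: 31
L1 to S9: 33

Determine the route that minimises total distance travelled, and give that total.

Minimum total distance: 96 min.

There are 360 distinct closed tours to check (reversals are equivalent).
DC-V9-Z3-Y8-W4-L1-S9-DC: 11+17+14+18+7+33+5 = 105
DC-V9-Z3-Y8-W4-S9-L1-DC: 11+17+14+18+31+33+28 = 152
DC-V9-Z3-Y8-L1-W4-S9-DC: 11+17+14+12+7+31+5 = 97
DC-V9-Z3-Y8-L1-S9-W4-DC: 11+17+14+12+33+31+29 = 147
DC-V9-Z3-Y8-S9-W4-L1-DC: 11+17+14+25+31+7+28 = 133
DC-V9-Z3-Y8-S9-L1-W4-DC: 11+17+14+25+33+7+29 = 136
DC-V9-Z3-W4-Y8-L1-S9-DC: 11+17+32+18+12+33+5 = 128
DC-V9-Z3-W4-Y8-S9-L1-DC: 11+17+32+18+25+33+28 = 164
… (352 more)
DC-V9-S9-W4-L1-Y8-Z3-DC: 11+15+31+7+12+14+6 = 96  ← best
The minimum is 96.
One optimal route: DC → V9 → S9 → W4 → L1 → Y8 → Z3 → DC (or its reverse).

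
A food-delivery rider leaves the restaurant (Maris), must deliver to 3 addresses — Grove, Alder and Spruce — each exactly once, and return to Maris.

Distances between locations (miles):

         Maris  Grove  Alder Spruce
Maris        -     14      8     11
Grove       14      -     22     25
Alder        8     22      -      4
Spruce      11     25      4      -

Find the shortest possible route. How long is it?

With 3 stops there are 3!/2 = 3 distinct round trips (a route and its reverse cost the same).
Maris - Grove - Alder - Spruce - Maris: 14+22+4+11 = 51
Maris - Grove - Spruce - Alder - Maris: 14+25+4+8 = 51
Maris - Alder - Grove - Spruce - Maris: 8+22+25+11 = 66
The minimum is 51.
One optimal route: Maris → Grove → Alder → Spruce → Maris (or its reverse).

Minimum total distance: 51 miles.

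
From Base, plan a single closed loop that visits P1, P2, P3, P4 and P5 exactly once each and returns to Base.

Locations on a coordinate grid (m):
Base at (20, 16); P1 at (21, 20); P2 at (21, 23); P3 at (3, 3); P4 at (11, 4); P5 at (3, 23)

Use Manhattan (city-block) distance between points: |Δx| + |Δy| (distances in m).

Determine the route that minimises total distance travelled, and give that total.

Base-P1-P2-P3-P4-P5-Base: 5+3+38+9+27+24 = 106
Base-P1-P2-P3-P5-P4-Base: 5+3+38+20+27+21 = 114
Base-P1-P2-P4-P3-P5-Base: 5+3+29+9+20+24 = 90
Base-P1-P2-P4-P5-P3-Base: 5+3+29+27+20+30 = 114
Base-P1-P2-P5-P3-P4-Base: 5+3+18+20+9+21 = 76
Base-P1-P2-P5-P4-P3-Base: 5+3+18+27+9+30 = 92
Base-P1-P3-P2-P4-P5-Base: 5+35+38+29+27+24 = 158
Base-P1-P3-P2-P5-P4-Base: 5+35+38+18+27+21 = 144
Base-P1-P3-P4-P2-P5-Base: 5+35+9+29+18+24 = 120
Base-P1-P3-P4-P5-P2-Base: 5+35+9+27+18+8 = 102
Base-P1-P3-P5-P2-P4-Base: 5+35+20+18+29+21 = 128
Base-P1-P3-P5-P4-P2-Base: 5+35+20+27+29+8 = 124
Base-P1-P4-P2-P3-P5-Base: 5+26+29+38+20+24 = 142
Base-P1-P4-P2-P5-P3-Base: 5+26+29+18+20+30 = 128
… (46 more)
The minimum is 76.
One optimal route: Base → P1 → P2 → P5 → P3 → P4 → Base (or its reverse).

76 m — the shortest possible round trip.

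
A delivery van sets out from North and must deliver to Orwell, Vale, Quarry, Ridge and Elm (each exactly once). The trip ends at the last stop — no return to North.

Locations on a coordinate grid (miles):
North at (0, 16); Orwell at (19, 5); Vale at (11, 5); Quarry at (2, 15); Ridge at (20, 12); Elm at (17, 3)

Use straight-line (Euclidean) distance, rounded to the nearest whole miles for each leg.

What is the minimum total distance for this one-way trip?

There are 5! = 120 possible orderings.
North→Orwell→Vale→Quarry→Ridge→Elm: 22+8+13+18+9 = 70
North→Orwell→Vale→Quarry→Elm→Ridge: 22+8+13+19+9 = 71
North→Orwell→Vale→Ridge→Quarry→Elm: 22+8+11+18+19 = 78
North→Orwell→Vale→Ridge→Elm→Quarry: 22+8+11+9+19 = 69
North→Orwell→Vale→Elm→Quarry→Ridge: 22+8+6+19+18 = 73
North→Orwell→Vale→Elm→Ridge→Quarry: 22+8+6+9+18 = 63
North→Orwell→Quarry→Vale→Ridge→Elm: 22+20+13+11+9 = 75
North→Orwell→Quarry→Vale→Elm→Ridge: 22+20+13+6+9 = 70
North→Orwell→Quarry→Ridge→Vale→Elm: 22+20+18+11+6 = 77
North→Orwell→Quarry→Ridge→Elm→Vale: 22+20+18+9+6 = 75
North→Orwell→Quarry→Elm→Vale→Ridge: 22+20+19+6+11 = 78
North→Orwell→Quarry→Elm→Ridge→Vale: 22+20+19+9+11 = 81
North→Orwell→Ridge→Vale→Quarry→Elm: 22+7+11+13+19 = 72
North→Orwell→Ridge→Vale→Elm→Quarry: 22+7+11+6+19 = 65
… (106 more)
North→Quarry→Vale→Elm→Orwell→Ridge: 2+13+6+3+7 = 31  ← best
The minimum is 31.
One shortest path: North → Quarry → Vale → Elm → Orwell → Ridge.

31 miles — the minimum one-way total.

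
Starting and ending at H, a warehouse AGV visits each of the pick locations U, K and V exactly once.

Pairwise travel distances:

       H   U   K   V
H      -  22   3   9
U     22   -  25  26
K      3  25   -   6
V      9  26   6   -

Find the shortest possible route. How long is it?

H→U→K→V→H: 22+25+6+9 = 62
H→U→V→K→H: 22+26+6+3 = 57
H→K→U→V→H: 3+25+26+9 = 63
The minimum is 57.
One optimal route: H → U → V → K → H (or its reverse).

Shortest round trip = 57.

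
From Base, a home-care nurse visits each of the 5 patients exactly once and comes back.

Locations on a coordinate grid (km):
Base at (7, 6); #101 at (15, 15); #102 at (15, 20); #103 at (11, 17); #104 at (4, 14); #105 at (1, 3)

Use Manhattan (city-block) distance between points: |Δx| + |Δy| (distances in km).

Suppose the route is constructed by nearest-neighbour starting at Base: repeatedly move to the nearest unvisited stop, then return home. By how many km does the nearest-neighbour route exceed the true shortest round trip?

4 km longer than the optimal tour.

From Base: #105=9, #104=11, #103=15, #101=17, #102=22 → choose #105 (9).
From #105: #104=14, #103=24, #101=26, #102=31 → choose #104 (14).
From #104: #103=10, #101=12, #102=17 → choose #103 (10).
From #103: #101=6, #102=7 → choose #101 (6).
From #101: #102=5 → choose #102 (5).
NN route Base → #105 → #104 → #103 → #101 → #102 → Base costs 66.
Optimal: Base → #101 → #102 → #103 → #104 → #105 → Base costs 62 (by enumerating all 60 distinct tours).
Excess = 66 − 62 = 4.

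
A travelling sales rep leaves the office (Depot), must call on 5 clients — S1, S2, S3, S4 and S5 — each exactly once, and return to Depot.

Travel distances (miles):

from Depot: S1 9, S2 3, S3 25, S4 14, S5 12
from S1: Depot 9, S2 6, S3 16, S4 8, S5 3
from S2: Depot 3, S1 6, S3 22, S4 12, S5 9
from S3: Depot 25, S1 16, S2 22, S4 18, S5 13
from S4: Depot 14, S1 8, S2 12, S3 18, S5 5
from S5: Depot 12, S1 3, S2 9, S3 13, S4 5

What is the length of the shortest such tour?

Minimum total distance: 57 miles.

There are 60 distinct closed tours to check (reversals are equivalent).
Depot → S1 → S2 → S3 → S4 → S5 → Depot: 9+6+22+18+5+12 = 72
Depot → S1 → S2 → S3 → S5 → S4 → Depot: 9+6+22+13+5+14 = 69
Depot → S1 → S2 → S4 → S3 → S5 → Depot: 9+6+12+18+13+12 = 70
Depot → S1 → S2 → S4 → S5 → S3 → Depot: 9+6+12+5+13+25 = 70
Depot → S1 → S2 → S5 → S3 → S4 → Depot: 9+6+9+13+18+14 = 69
Depot → S1 → S2 → S5 → S4 → S3 → Depot: 9+6+9+5+18+25 = 72
Depot → S1 → S3 → S2 → S4 → S5 → Depot: 9+16+22+12+5+12 = 76
Depot → S1 → S3 → S2 → S5 → S4 → Depot: 9+16+22+9+5+14 = 75
Depot → S1 → S3 → S4 → S2 → S5 → Depot: 9+16+18+12+9+12 = 76
Depot → S1 → S3 → S4 → S5 → S2 → Depot: 9+16+18+5+9+3 = 60
Depot → S1 → S3 → S5 → S2 → S4 → Depot: 9+16+13+9+12+14 = 73
Depot → S1 → S3 → S5 → S4 → S2 → Depot: 9+16+13+5+12+3 = 58
Depot → S1 → S4 → S2 → S3 → S5 → Depot: 9+8+12+22+13+12 = 76
Depot → S1 → S4 → S2 → S5 → S3 → Depot: 9+8+12+9+13+25 = 76
… (46 more)
Depot → S2 → S1 → S3 → S5 → S4 → Depot: 3+6+16+13+5+14 = 57  ← best
The minimum is 57.
One optimal route: Depot → S2 → S1 → S3 → S5 → S4 → Depot (or its reverse).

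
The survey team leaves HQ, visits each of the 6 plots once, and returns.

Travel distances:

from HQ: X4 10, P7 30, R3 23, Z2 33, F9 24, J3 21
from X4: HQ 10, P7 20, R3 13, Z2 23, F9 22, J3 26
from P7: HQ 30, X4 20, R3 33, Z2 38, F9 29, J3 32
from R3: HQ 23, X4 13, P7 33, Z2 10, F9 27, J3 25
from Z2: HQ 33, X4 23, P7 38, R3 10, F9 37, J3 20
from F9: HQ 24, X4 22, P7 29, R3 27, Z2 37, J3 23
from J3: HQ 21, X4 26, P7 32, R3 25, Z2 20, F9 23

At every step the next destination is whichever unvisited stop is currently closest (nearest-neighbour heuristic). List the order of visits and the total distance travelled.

Total distance 135 via the nearest-neighbour route HQ → X4 → R3 → Z2 → J3 → F9 → P7 → HQ.

At HQ the remaining stops are X4 10, J3 21, R3 23, F9 24, P7 30, Z2 33; go to X4.
At X4 the remaining stops are R3 13, P7 20, F9 22, Z2 23, J3 26; go to R3.
At R3 the remaining stops are Z2 10, J3 25, F9 27, P7 33; go to Z2.
At Z2 the remaining stops are J3 20, F9 37, P7 38; go to J3.
At J3 the remaining stops are F9 23, P7 32; go to F9.
At F9 the remaining stops are P7 29; go to P7.
Return P7→HQ: 30.
Total = 10 + 13 + 10 + 20 + 23 + 29 + 30 = 135.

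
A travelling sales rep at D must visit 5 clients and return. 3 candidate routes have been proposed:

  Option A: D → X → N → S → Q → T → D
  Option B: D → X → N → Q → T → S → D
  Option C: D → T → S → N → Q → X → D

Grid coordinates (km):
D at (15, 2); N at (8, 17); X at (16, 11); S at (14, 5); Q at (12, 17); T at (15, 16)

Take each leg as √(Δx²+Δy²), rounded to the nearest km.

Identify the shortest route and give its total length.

Shortest is Option B, total 40 km.

Option A: 9 + 10 + 13 + 12 + 3 + 14 = 61
Option B: 9 + 10 + 4 + 3 + 11 + 3 = 40
Option C: 14 + 11 + 13 + 4 + 7 + 9 = 58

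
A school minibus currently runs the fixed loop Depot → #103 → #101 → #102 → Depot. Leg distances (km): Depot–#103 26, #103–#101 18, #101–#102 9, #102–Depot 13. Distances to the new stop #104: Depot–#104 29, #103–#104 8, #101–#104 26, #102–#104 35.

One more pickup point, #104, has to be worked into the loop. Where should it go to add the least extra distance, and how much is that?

Insertion cost between consecutive stops i–j is d(i,#104) + d(#104,j) − d(i,j):
  between Depot and #103: 29 + 8 − 26 = 11
  between #103 and #101: 8 + 26 − 18 = 16
  between #101 and #102: 26 + 35 − 9 = 52
  between #102 and Depot: 35 + 29 − 13 = 51
Cheapest insertion is between Depot and #103, adding 11.
New total = 66 + 11 = 77.

Adding 11 km by placing #104 on the Depot–#103 leg.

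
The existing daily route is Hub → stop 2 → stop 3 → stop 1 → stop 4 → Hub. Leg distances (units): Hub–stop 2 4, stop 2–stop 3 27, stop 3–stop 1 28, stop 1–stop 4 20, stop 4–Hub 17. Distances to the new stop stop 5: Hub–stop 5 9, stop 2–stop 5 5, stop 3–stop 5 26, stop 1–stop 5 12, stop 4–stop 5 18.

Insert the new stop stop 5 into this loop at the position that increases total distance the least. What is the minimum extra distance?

+4 — insert stop 5 between stop 2 and stop 3.

Insertion cost between consecutive stops i–j is d(i,stop 5) + d(stop 5,j) − d(i,j):
  between Hub and stop 2: 9 + 5 − 4 = 10
  between stop 2 and stop 3: 5 + 26 − 27 = 4
  between stop 3 and stop 1: 26 + 12 − 28 = 10
  between stop 1 and stop 4: 12 + 18 − 20 = 10
  between stop 4 and Hub: 18 + 9 − 17 = 10
Cheapest insertion is between stop 2 and stop 3, adding 4.
New total = 96 + 4 = 100.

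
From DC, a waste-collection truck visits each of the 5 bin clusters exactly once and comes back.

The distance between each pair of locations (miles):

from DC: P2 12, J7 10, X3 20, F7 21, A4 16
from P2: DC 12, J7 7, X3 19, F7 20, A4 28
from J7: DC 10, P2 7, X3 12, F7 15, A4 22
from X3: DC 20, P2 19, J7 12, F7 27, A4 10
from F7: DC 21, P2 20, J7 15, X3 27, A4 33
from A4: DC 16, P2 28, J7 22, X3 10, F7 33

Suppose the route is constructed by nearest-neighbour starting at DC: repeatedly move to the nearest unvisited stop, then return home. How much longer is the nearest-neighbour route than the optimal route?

DC: J7=10, P2=12, A4=16, X3=20, F7=21 ⇒ J7
J7: P2=7, X3=12, F7=15, A4=22 ⇒ P2
P2: X3=19, F7=20, A4=28 ⇒ X3
X3: A4=10, F7=27 ⇒ A4
A4: F7=33 ⇒ F7
NN route DC → J7 → P2 → X3 → A4 → F7 → DC costs 100.
Optimal: DC → P2 → F7 → J7 → X3 → A4 → DC costs 85 (by enumerating all 60 distinct tours).
Excess = 100 − 85 = 15.

The nearest-neighbour route is 15 miles longer than optimal.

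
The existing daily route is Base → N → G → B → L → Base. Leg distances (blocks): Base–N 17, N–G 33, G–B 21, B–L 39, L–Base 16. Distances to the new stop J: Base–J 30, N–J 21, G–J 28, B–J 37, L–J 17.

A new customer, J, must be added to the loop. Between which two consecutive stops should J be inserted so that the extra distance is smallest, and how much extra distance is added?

Insertion cost between consecutive stops i–j is d(i,J) + d(J,j) − d(i,j):
  between Base and N: 30 + 21 − 17 = 34
  between N and G: 21 + 28 − 33 = 16
  between G and B: 28 + 37 − 21 = 44
  between B and L: 37 + 17 − 39 = 15
  between L and Base: 17 + 30 − 16 = 31
Cheapest insertion is between B and L, adding 15.
New total = 126 + 15 = 141.

+15 blocks — insert J between B and L.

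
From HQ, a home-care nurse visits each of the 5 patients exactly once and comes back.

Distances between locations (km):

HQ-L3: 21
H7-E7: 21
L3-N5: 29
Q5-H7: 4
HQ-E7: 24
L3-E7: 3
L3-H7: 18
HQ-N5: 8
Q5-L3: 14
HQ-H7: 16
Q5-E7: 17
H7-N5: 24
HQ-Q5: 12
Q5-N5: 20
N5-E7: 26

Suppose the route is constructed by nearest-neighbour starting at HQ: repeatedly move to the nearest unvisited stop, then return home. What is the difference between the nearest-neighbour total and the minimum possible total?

6 km longer than the optimal tour.

HQ: N5=8, Q5=12, H7=16, L3=21, E7=24 ⇒ N5
N5: Q5=20, H7=24, E7=26, L3=29 ⇒ Q5
Q5: H7=4, L3=14, E7=17 ⇒ H7
H7: L3=18, E7=21 ⇒ L3
L3: E7=3 ⇒ E7
NN route HQ → N5 → Q5 → H7 → L3 → E7 → HQ costs 77.
Optimal: HQ → Q5 → H7 → L3 → E7 → N5 → HQ costs 71 (by enumerating all 60 distinct tours).
Excess = 77 − 71 = 6.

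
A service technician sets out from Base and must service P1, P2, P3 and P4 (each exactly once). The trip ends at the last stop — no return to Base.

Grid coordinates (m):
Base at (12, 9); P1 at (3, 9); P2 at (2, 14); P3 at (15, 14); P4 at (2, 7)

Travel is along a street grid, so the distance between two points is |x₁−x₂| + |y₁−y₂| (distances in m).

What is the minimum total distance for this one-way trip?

Minimum one-way distance = 30 m.

There are 4! = 24 possible orderings.
Base - P1 - P2 - P3 - P4: 9+6+13+20 = 48
Base - P1 - P2 - P4 - P3: 9+6+7+20 = 42
Base - P1 - P3 - P2 - P4: 9+17+13+7 = 46
Base - P1 - P3 - P4 - P2: 9+17+20+7 = 53
Base - P1 - P4 - P2 - P3: 9+3+7+13 = 32
Base - P1 - P4 - P3 - P2: 9+3+20+13 = 45
Base - P2 - P1 - P3 - P4: 15+6+17+20 = 58
Base - P2 - P1 - P4 - P3: 15+6+3+20 = 44
Base - P2 - P3 - P1 - P4: 15+13+17+3 = 48
Base - P2 - P3 - P4 - P1: 15+13+20+3 = 51
Base - P2 - P4 - P1 - P3: 15+7+3+17 = 42
Base - P2 - P4 - P3 - P1: 15+7+20+17 = 59
Base - P3 - P1 - P2 - P4: 8+17+6+7 = 38
Base - P3 - P1 - P4 - P2: 8+17+3+7 = 35
… (10 more)
Base - P3 - P2 - P1 - P4: 8+13+6+3 = 30  ← best
The minimum is 30.
One shortest path: Base → P3 → P2 → P1 → P4.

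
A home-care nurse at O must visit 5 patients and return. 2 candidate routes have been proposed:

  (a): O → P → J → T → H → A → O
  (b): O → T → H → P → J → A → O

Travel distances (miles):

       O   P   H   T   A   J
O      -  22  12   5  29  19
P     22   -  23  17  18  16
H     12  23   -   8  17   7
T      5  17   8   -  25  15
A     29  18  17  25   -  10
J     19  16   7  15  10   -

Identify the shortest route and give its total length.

Shortest is (b), total 91 miles.

(a): 22 + 16 + 15 + 8 + 17 + 29 = 107
(b): 5 + 8 + 23 + 16 + 10 + 29 = 91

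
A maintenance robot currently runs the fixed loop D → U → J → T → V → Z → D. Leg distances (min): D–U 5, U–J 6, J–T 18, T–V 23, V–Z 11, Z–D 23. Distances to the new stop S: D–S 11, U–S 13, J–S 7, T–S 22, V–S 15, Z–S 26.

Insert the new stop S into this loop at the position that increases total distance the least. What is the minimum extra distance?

Insertion cost between consecutive stops i–j is d(i,S) + d(S,j) − d(i,j):
  between D and U: 11 + 13 − 5 = 19
  between U and J: 13 + 7 − 6 = 14
  between J and T: 7 + 22 − 18 = 11
  between T and V: 22 + 15 − 23 = 14
  between V and Z: 15 + 26 − 11 = 30
  between Z and D: 26 + 11 − 23 = 14
Cheapest insertion is between J and T, adding 11.
New total = 86 + 11 = 97.

+11 min — insert S between J and T.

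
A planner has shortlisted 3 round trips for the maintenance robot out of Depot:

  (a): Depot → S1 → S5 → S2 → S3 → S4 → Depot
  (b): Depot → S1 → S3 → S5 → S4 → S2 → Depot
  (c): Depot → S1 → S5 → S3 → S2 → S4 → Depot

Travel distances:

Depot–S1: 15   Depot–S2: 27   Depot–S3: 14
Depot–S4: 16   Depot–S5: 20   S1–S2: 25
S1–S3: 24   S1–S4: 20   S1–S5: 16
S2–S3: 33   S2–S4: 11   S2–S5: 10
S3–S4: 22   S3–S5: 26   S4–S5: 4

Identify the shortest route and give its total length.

(a): 15 + 16 + 10 + 33 + 22 + 16 = 112
(b): 15 + 24 + 26 + 4 + 11 + 27 = 107
(c): 15 + 16 + 26 + 33 + 11 + 16 = 117

Shortest is (b), total 107.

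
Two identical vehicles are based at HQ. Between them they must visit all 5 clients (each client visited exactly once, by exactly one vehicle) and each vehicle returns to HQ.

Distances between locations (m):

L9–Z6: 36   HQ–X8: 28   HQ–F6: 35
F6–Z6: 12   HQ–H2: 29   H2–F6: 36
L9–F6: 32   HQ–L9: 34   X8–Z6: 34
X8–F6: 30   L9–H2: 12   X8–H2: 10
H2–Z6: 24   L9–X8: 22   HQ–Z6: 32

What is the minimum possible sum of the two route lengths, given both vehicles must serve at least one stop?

There are 2^4 − 1 = 15 ways to divide the 5 stops into two non-empty groups. For each, the best each vehicle can do is its own shortest tour through its group:
  {L9} + {X8, H2, F6, Z6}: 68 + 109 = 177
  {X8} + {L9, H2, F6, Z6}: 56 + 117 = 173
  {L9, X8} + {H2, F6, Z6}: 84 + 100 = 184
  {H2} + {L9, X8, F6, Z6}: 58 + 126 = 184
  {L9, H2} + {X8, F6, Z6}: 75 + 102 = 177
  {X8, H2} + {L9, F6, Z6}: 67 + 110 = 177
  … (15 splits in total)
  {L9, X8, H2} + {F6, Z6}: 84 + 79 = 163  ← best
Best: vehicle 1 HQ → L9 → H2 → X8 → HQ = 84; vehicle 2 HQ → F6 → Z6 → HQ = 79; combined 163.

Minimum combined distance: 163 m.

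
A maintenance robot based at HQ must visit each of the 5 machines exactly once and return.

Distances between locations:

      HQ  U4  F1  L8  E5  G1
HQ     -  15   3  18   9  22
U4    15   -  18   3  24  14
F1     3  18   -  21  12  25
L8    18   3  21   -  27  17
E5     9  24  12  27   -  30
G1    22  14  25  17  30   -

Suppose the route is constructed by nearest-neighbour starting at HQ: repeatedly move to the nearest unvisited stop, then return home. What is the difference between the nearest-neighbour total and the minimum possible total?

From HQ: F1=3, E5=9, U4=15, L8=18, G1=22 → choose F1 (3).
From F1: E5=12, U4=18, L8=21, G1=25 → choose E5 (12).
From E5: U4=24, L8=27, G1=30 → choose U4 (24).
From U4: L8=3, G1=14 → choose L8 (3).
From L8: G1=17 → choose G1 (17).
NN route HQ → F1 → E5 → U4 → L8 → G1 → HQ costs 81.
Optimal: HQ → U4 → L8 → G1 → E5 → F1 → HQ costs 80 (by enumerating all 60 distinct tours).
Excess = 81 − 80 = 1.

1 longer than the optimal tour.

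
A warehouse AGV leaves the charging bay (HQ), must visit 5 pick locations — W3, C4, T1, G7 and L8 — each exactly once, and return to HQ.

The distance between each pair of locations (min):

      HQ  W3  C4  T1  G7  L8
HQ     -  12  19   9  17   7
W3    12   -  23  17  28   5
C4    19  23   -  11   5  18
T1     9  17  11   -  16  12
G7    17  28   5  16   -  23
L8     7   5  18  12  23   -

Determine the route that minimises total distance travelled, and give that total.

Shortest round trip = 62 min.

There are 60 distinct closed tours to check (reversals are equivalent).
HQ-W3-C4-T1-G7-L8-HQ: 12+23+11+16+23+7 = 92
HQ-W3-C4-T1-L8-G7-HQ: 12+23+11+12+23+17 = 98
HQ-W3-C4-G7-T1-L8-HQ: 12+23+5+16+12+7 = 75
HQ-W3-C4-G7-L8-T1-HQ: 12+23+5+23+12+9 = 84
HQ-W3-C4-L8-T1-G7-HQ: 12+23+18+12+16+17 = 98
HQ-W3-C4-L8-G7-T1-HQ: 12+23+18+23+16+9 = 101
HQ-W3-T1-C4-G7-L8-HQ: 12+17+11+5+23+7 = 75
HQ-W3-T1-C4-L8-G7-HQ: 12+17+11+18+23+17 = 98
HQ-W3-T1-G7-C4-L8-HQ: 12+17+16+5+18+7 = 75
HQ-W3-T1-G7-L8-C4-HQ: 12+17+16+23+18+19 = 105
HQ-W3-T1-L8-C4-G7-HQ: 12+17+12+18+5+17 = 81
HQ-W3-T1-L8-G7-C4-HQ: 12+17+12+23+5+19 = 88
HQ-W3-G7-C4-T1-L8-HQ: 12+28+5+11+12+7 = 75
HQ-W3-G7-C4-L8-T1-HQ: 12+28+5+18+12+9 = 84
… (46 more)
HQ-W3-L8-T1-C4-G7-HQ: 12+5+12+11+5+17 = 62  ← best
The minimum is 62.
One optimal route: HQ → W3 → L8 → T1 → C4 → G7 → HQ (or its reverse).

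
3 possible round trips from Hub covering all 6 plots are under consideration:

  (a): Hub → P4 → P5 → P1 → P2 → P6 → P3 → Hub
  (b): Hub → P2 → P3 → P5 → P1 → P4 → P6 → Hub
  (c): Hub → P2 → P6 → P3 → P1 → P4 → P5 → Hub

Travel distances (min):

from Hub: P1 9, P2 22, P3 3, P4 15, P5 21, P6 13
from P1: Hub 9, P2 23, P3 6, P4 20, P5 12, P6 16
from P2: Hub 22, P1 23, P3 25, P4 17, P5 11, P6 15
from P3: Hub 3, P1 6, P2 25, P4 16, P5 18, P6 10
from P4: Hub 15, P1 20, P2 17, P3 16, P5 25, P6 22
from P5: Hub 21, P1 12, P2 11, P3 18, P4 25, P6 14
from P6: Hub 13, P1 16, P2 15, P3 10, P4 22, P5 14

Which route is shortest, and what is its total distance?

(a): 15 + 25 + 12 + 23 + 15 + 10 + 3 = 103
(b): 22 + 25 + 18 + 12 + 20 + 22 + 13 = 132
(c): 22 + 15 + 10 + 6 + 20 + 25 + 21 = 119

103 min — (a) is the shortest.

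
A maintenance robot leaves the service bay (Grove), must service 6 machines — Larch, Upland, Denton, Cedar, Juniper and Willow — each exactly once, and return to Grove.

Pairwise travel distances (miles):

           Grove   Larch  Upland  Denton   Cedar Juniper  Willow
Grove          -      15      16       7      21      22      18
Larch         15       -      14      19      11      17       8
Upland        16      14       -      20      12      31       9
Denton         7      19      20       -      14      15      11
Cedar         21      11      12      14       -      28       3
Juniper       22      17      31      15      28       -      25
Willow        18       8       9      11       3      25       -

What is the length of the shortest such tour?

With 6 stops there are 6!/2 = 360 distinct round trips (a route and its reverse cost the same).
Grove-Larch-Upland-Denton-Cedar-Juniper-Willow-Grove: 15+14+20+14+28+25+18 = 134
Grove-Larch-Upland-Denton-Cedar-Willow-Juniper-Grove: 15+14+20+14+3+25+22 = 113
Grove-Larch-Upland-Denton-Juniper-Cedar-Willow-Grove: 15+14+20+15+28+3+18 = 113
Grove-Larch-Upland-Denton-Juniper-Willow-Cedar-Grove: 15+14+20+15+25+3+21 = 113
Grove-Larch-Upland-Denton-Willow-Cedar-Juniper-Grove: 15+14+20+11+3+28+22 = 113
Grove-Larch-Upland-Denton-Willow-Juniper-Cedar-Grove: 15+14+20+11+25+28+21 = 134
Grove-Larch-Upland-Cedar-Denton-Juniper-Willow-Grove: 15+14+12+14+15+25+18 = 113
Grove-Larch-Upland-Cedar-Denton-Willow-Juniper-Grove: 15+14+12+14+11+25+22 = 113
… (352 more)
Grove-Upland-Cedar-Willow-Larch-Juniper-Denton-Grove: 16+12+3+8+17+15+7 = 78  ← best
The minimum is 78.
One optimal route: Grove → Upland → Cedar → Willow → Larch → Juniper → Denton → Grove (or its reverse).

Shortest round trip = 78 miles.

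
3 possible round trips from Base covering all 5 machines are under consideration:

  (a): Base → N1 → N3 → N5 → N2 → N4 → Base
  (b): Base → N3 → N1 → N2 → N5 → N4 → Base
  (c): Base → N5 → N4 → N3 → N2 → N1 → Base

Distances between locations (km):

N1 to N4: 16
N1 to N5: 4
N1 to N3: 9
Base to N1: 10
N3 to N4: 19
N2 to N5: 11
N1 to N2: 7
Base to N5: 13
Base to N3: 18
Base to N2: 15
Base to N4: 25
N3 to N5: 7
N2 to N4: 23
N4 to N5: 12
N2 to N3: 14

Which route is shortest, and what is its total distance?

Shortest is (c), total 75 km.

(a): 10 + 9 + 7 + 11 + 23 + 25 = 85
(b): 18 + 9 + 7 + 11 + 12 + 25 = 82
(c): 13 + 12 + 19 + 14 + 7 + 10 = 75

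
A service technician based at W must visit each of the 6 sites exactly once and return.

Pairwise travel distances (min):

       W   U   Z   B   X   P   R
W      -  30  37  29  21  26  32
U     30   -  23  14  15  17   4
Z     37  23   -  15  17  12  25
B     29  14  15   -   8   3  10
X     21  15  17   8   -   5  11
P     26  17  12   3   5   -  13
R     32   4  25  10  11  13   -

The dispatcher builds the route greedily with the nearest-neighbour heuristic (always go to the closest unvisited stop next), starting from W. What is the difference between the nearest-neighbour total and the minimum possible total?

6 min longer than the optimal tour.

W: X=21, P=26, B=29, U=30, R=32, Z=37 ⇒ X
X: P=5, B=8, R=11, U=15, Z=17 ⇒ P
P: B=3, Z=12, R=13, U=17 ⇒ B
B: R=10, U=14, Z=15 ⇒ R
R: U=4, Z=25 ⇒ U
U: Z=23 ⇒ Z
NN route W → X → P → B → R → U → Z → W costs 103.
Optimal: W → U → R → B → Z → P → X → W costs 97 (by enumerating all 360 distinct tours).
Excess = 103 − 97 = 6.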